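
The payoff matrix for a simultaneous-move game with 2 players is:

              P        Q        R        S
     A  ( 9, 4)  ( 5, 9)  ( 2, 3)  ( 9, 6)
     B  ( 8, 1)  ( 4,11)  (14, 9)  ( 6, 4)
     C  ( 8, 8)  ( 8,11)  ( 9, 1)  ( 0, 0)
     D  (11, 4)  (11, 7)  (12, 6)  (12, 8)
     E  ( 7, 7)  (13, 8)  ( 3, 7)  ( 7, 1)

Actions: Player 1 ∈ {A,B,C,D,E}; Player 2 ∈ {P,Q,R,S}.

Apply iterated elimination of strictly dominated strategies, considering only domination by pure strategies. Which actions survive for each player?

Remaining: P1:{D,E} P2:{Q,S}

P1 drop A (D beats it: P:11>9 Q:11>5 R:12>2 S:12>9)
P1 drop C (D beats it: P:11>8 Q:11>8 R:12>9 S:12>0)
P2 drop P (Q beats it: B:11>1 D:7>4 E:8>7)
P2 drop R (Q beats it: B:11>9 D:7>6 E:8>7)
P1 drop B (D beats it: Q:11>4 S:12>6)
P1→{D,E} P2→{Q,S}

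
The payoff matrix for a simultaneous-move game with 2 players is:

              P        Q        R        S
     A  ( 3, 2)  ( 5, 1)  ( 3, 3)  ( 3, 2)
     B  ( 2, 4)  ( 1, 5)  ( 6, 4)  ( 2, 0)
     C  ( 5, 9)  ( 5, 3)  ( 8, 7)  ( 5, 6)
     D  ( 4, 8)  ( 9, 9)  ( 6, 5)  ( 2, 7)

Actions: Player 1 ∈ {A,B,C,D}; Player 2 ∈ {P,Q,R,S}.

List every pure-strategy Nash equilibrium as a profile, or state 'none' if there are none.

(A,P): not NE [P1→C gives 5>3; P2→R gives 3>2]
(A,Q): not NE [P1→D gives 9>5; P2→R gives 3>1]
(A,R): not NE [P1→C gives 8>3]
(A,S): not NE [P1→C gives 5>3; P2→R gives 3>2]
(B,P): not NE [P1→C gives 5>2; P2→Q gives 5>4]
(B,Q): not NE [P1→D gives 9>1]
(B,R): not NE [P1→C gives 8>6; P2→Q gives 5>4]
(B,S): not NE [P1→C gives 5>2; P2→Q gives 5>0]
(C,P): NE
(C,Q): not NE [P1→D gives 9>5; P2→P gives 9>3]
(C,R): not NE [P2→P gives 9>7]
(C,S): not NE [P2→P gives 9>6]
(D,P): not NE [P1→C gives 5>4; P2→Q gives 9>8]
(D,Q): NE
(D,R): not NE [P1→C gives 8>6; P2→Q gives 9>5]
(D,S): not NE [P1→C gives 5>2; P2→Q gives 9>7]

NE set: (C,P), (D,Q)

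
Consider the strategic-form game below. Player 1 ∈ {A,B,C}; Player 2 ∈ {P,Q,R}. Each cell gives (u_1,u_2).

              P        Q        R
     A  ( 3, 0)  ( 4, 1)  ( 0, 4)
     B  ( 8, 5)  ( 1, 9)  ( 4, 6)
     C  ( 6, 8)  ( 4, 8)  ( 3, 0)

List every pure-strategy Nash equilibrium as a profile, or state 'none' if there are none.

(A,P): not NE [P1→B gives 8>3; P2→R gives 4>0]
(A,Q): not NE [P2→R gives 4>1]
(A,R): not NE [P1→B gives 4>0]
(B,P): not NE [P2→Q gives 9>5]
(B,Q): not NE [P1→C gives 4>1]
(B,R): not NE [P2→Q gives 9>6]
(C,P): not NE [P1→B gives 8>6]
(C,Q): NE
(C,R): not NE [P1→B gives 4>3; P2→Q gives 8>0]

Nash profiles: (C,Q)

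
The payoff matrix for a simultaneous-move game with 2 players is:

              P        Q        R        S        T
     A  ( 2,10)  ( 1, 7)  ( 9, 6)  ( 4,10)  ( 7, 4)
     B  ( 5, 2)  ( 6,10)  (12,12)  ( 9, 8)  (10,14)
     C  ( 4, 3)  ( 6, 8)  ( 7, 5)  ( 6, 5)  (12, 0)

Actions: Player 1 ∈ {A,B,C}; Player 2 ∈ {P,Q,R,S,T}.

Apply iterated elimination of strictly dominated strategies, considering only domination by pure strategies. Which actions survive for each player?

Survivors P1:{B,C} P2:{Q,R,T}

P1 drop A (B beats it: P:5>2 Q:6>1 R:12>9 S:9>4 T:10>7)
P2 drop P (Q beats it: B:10>2 C:8>3)
P2 drop S (Q beats it: B:10>8 C:8>5)
P1→{B,C} P2→{Q,R,T}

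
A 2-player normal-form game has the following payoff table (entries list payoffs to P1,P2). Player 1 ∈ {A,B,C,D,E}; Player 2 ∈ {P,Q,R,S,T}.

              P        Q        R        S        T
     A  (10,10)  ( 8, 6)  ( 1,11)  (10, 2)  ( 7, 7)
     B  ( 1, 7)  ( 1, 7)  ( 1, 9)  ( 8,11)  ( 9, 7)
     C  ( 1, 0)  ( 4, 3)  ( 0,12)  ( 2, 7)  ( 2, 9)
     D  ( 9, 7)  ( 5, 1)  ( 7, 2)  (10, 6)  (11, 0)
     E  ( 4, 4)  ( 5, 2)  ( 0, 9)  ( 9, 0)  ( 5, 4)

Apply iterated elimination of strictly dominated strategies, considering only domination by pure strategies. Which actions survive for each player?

IESDS → P1:{A,D} P2:{P,R}

P1 drop B (D beats it: P:9>1 Q:5>1 R:7>1 S:10>8 T:11>9)
P1 drop C (A beats it: P:10>1 Q:8>4 R:1>0 S:10>2 T:7>2)
P1 drop E (A beats it: P:10>4 Q:8>5 R:1>0 S:10>9 T:7>5)
P2 drop Q (P beats it: A:10>6 D:7>1)
P2 drop S (P beats it: A:10>2 D:7>6)
P2 drop T (P beats it: A:10>7 D:7>0)
P1→{A,D} P2→{P,R}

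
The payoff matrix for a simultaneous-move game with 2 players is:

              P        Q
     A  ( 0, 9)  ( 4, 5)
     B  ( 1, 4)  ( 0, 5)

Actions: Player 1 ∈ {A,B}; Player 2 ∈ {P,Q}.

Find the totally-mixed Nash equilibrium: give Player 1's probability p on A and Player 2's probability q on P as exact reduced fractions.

p=1/5, q=4/5

P1 indiff ⇒ q·0+(1-q)·4 = q·1+(1-q)·0 ⇒ q(-1) = (1-q)(-4) ⇒ q = 4/5
P2 indiff ⇒ p·9+(1-p)·4 = p·5+(1-p)·5 ⇒ p(4) = (1-p)(1) ⇒ p = 1/5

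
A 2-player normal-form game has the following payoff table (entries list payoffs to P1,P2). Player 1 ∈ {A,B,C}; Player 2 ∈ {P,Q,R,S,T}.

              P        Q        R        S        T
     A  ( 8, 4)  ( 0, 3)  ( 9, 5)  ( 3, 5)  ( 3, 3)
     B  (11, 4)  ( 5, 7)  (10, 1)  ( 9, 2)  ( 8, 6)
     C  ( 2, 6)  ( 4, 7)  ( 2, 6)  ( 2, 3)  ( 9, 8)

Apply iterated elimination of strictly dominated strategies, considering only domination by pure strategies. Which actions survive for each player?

P1 drop A (B beats it: P:11>8 Q:5>0 R:10>9 S:9>3 T:8>3)
P2 drop P (Q beats it: B:7>4 C:7>6)
P2 drop R (Q beats it: B:7>1 C:7>6)
P2 drop S (Q beats it: B:7>2 C:7>3)
P1→{B,C} P2→{Q,T}

IESDS → P1:{B,C} P2:{Q,T}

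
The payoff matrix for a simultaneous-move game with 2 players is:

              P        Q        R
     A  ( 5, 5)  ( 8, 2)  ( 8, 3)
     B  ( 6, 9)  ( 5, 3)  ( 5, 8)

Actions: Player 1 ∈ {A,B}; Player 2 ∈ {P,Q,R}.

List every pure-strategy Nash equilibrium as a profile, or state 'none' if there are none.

(A,P): not NE [P1→B gives 6>5]
(A,Q): not NE [P2→P gives 5>2]
(A,R): not NE [P2→P gives 5>3]
(B,P): NE
(B,Q): not NE [P1→A gives 8>5; P2→P gives 9>3]
(B,R): not NE [P1→A gives 8>5; P2→P gives 9>8]

PSNE = {(B,P)}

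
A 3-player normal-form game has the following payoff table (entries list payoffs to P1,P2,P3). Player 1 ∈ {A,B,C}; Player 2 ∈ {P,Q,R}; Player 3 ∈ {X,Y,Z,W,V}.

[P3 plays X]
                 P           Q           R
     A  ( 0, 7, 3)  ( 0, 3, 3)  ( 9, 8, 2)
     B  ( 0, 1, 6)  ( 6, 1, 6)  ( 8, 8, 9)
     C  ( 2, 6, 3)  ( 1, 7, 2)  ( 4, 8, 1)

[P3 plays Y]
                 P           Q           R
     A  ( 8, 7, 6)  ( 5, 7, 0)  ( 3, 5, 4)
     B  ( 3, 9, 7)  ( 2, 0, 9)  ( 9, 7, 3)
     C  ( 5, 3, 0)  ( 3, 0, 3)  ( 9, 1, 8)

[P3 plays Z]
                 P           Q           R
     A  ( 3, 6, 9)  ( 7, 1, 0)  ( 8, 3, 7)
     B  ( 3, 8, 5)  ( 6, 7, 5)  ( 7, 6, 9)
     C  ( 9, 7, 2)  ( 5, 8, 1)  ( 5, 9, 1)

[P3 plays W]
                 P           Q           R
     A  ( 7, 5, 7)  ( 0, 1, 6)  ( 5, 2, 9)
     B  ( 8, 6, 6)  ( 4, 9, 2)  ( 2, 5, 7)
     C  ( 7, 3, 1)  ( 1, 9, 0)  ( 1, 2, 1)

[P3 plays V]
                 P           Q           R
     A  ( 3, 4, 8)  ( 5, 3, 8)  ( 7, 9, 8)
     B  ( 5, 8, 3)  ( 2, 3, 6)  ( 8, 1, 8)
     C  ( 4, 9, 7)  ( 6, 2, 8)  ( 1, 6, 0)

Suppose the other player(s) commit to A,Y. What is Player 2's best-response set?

P2 best: {P,Q}

u_2(P vs A,Y) = 7
u_2(Q vs A,Y) = 7
u_2(R vs A,Y) = 5
max payoff 7 at {P,Q}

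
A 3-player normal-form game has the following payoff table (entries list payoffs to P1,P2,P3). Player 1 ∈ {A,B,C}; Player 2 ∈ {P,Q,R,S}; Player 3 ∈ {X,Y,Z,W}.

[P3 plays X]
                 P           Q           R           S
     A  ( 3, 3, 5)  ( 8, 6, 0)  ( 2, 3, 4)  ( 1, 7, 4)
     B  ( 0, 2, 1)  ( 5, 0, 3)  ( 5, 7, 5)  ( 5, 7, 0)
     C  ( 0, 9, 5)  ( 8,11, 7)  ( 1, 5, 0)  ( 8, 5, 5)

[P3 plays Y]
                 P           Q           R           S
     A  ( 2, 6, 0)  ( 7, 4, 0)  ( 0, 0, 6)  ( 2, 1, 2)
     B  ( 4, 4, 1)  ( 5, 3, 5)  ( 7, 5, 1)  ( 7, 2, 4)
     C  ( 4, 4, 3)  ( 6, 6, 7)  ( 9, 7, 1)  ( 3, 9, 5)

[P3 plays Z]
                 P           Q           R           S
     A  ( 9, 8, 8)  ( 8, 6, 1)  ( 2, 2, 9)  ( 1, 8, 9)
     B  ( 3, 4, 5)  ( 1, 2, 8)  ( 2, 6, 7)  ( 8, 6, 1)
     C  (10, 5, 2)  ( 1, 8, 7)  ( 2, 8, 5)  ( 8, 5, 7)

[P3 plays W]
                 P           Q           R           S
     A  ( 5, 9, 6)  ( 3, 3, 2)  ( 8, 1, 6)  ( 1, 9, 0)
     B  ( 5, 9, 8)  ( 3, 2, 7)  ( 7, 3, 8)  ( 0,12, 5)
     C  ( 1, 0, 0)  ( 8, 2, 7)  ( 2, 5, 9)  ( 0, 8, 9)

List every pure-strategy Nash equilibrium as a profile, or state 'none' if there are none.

NE set: (C,Q,X)

(A,P,X): not NE [P2→S gives 7>3; P3→Z gives 8>5]
(A,P,Y): not NE [P1→C gives 4>2; P3→Z gives 8>0]
(A,P,Z): not NE [P1→C gives 10>9]
(A,P,W): not NE [P3→Z gives 8>6]
(A,Q,X): not NE [P2→S gives 7>6; P3→W gives 2>0]
(A,Q,Y): not NE [P2→P gives 6>4; P3→W gives 2>0]
(A,Q,Z): not NE [P2→S gives 8>6; P3→W gives 2>1]
(A,Q,W): not NE [P1→C gives 8>3; P2→S gives 9>3]
(A,R,X): not NE [P1→B gives 5>2; P2→S gives 7>3; P3→Z gives 9>4]
(A,R,Y): not NE [P1→C gives 9>0; P2→P gives 6>0; P3→Z gives 9>6]
(A,R,Z): not NE [P2→S gives 8>2]
(A,R,W): not NE [P2→S gives 9>1; P3→Z gives 9>6]
(A,S,X): not NE [P1→C gives 8>1; P3→Z gives 9>4]
(A,S,Y): not NE [P1→B gives 7>2; P2→P gives 6>1; P3→Z gives 9>2]
(A,S,Z): not NE [P1→C gives 8>1]
(A,S,W): not NE [P3→Z gives 9>0]
(B,P,X): not NE [P1→A gives 3>0; P2→S gives 7>2; P3→W gives 8>1]
(B,P,Y): not NE [P2→R gives 5>4; P3→W gives 8>1]
(B,P,Z): not NE [P1→C gives 10>3; P2→S gives 6>4; P3→W gives 8>5]
(B,P,W): not NE [P2→S gives 12>9]
(B,Q,X): not NE [P1→C gives 8>5; P2→S gives 7>0; P3→Z gives 8>3]
(B,Q,Y): not NE [P1→A gives 7>5; P2→R gives 5>3; P3→Z gives 8>5]
(B,Q,Z): not NE [P1→A gives 8>1; P2→S gives 6>2]
(B,Q,W): not NE [P1→C gives 8>3; P2→S gives 12>2; P3→Z gives 8>7]
(B,R,X): not NE [P3→W gives 8>5]
(B,R,Y): not NE [P1→C gives 9>7; P3→W gives 8>1]
(B,R,Z): not NE [P3→W gives 8>7]
(B,R,W): not NE [P1→A gives 8>7; P2→S gives 12>3]
(B,S,X): not NE [P1→C gives 8>5; P3→W gives 5>0]
(B,S,Y): not NE [P2→R gives 5>2; P3→W gives 5>4]
(B,S,Z): not NE [P3→W gives 5>1]
(B,S,W): not NE [P1→A gives 1>0]
(C,P,X): not NE [P1→A gives 3>0; P2→Q gives 11>9]
(C,P,Y): not NE [P2→S gives 9>4; P3→X gives 5>3]
(C,P,Z): not NE [P2→R gives 8>5; P3→X gives 5>2]
(C,P,W): not NE [P1→B gives 5>1; P2→S gives 8>0; P3→X gives 5>0]
(C,Q,X): NE
(C,Q,Y): not NE [P1→A gives 7>6; P2→S gives 9>6]
(C,Q,Z): not NE [P1→A gives 8>1]
(C,Q,W): not NE [P2→S gives 8>2]
(C,R,X): not NE [P1→B gives 5>1; P2→Q gives 11>5; P3→W gives 9>0]
(C,R,Y): not NE [P2→S gives 9>7; P3→W gives 9>1]
(C,R,Z): not NE [P3→W gives 9>5]
(C,R,W): not NE [P1→A gives 8>2; P2→S gives 8>5]
(C,S,X): not NE [P2→Q gives 11>5; P3→W gives 9>5]
(C,S,Y): not NE [P1→B gives 7>3; P3→W gives 9>5]
(C,S,Z): not NE [P2→R gives 8>5; P3→W gives 9>7]
(C,S,W): not NE [P1→A gives 1>0]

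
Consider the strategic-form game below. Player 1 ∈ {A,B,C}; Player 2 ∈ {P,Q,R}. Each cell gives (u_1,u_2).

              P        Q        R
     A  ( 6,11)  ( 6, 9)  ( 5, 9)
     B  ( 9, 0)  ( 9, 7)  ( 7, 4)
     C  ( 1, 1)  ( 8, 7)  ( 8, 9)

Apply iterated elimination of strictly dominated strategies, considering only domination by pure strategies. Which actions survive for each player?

Survivors P1:{B,C} P2:{Q,R}

P1 drop A (B beats it: P:9>6 Q:9>6 R:7>5)
P2 drop P (Q beats it: B:7>0 C:7>1)
P1→{B,C} P2→{Q,R}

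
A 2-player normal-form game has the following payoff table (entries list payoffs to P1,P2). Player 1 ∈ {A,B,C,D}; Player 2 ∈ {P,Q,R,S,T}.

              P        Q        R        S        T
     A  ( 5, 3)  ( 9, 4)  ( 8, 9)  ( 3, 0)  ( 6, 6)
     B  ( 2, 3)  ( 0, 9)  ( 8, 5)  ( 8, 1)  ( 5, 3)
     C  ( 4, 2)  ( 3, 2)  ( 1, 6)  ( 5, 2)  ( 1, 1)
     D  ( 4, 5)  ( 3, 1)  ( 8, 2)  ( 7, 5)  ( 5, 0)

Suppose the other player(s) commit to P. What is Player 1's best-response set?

P1 best: {A}

u_1(A vs P) = 5
u_1(B vs P) = 2
u_1(C vs P) = 4
u_1(D vs P) = 4
max payoff 5 at {A}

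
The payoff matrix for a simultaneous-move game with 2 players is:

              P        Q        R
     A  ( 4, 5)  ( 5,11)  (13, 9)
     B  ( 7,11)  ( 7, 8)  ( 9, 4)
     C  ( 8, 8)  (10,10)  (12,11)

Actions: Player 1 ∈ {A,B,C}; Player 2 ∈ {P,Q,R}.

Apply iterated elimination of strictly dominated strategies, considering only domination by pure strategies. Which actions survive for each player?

P1 drop B (C beats it: P:8>7 Q:10>7 R:12>9)
P2 drop P (Q beats it: A:11>5 C:10>8)
P1→{A,C} P2→{Q,R}

Survivors P1:{A,C} P2:{Q,R}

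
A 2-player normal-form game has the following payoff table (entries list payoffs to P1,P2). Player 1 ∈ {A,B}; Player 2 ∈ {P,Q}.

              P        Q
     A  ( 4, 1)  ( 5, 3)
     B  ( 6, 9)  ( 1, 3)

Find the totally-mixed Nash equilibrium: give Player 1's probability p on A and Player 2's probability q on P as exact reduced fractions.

p=3/4, q=2/3

P1 indiff ⇒ q·4+(1-q)·5 = q·6+(1-q)·1 ⇒ q(-2) = (1-q)(-4) ⇒ q = 2/3
P2 indiff ⇒ p·1+(1-p)·9 = p·3+(1-p)·3 ⇒ p(-2) = (1-p)(-6) ⇒ p = 3/4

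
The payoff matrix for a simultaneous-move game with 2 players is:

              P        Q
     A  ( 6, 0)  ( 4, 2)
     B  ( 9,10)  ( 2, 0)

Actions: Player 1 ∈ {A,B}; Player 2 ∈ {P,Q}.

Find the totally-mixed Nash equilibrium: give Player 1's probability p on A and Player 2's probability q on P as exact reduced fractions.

P1 indiff ⇒ q·6+(1-q)·4 = q·9+(1-q)·2 ⇒ q(-3) = (1-q)(-2) ⇒ q = 2/5
P2 indiff ⇒ p·0+(1-p)·10 = p·2+(1-p)·0 ⇒ p(-2) = (1-p)(-10) ⇒ p = 5/6

(p,q) = (5/6, 2/5)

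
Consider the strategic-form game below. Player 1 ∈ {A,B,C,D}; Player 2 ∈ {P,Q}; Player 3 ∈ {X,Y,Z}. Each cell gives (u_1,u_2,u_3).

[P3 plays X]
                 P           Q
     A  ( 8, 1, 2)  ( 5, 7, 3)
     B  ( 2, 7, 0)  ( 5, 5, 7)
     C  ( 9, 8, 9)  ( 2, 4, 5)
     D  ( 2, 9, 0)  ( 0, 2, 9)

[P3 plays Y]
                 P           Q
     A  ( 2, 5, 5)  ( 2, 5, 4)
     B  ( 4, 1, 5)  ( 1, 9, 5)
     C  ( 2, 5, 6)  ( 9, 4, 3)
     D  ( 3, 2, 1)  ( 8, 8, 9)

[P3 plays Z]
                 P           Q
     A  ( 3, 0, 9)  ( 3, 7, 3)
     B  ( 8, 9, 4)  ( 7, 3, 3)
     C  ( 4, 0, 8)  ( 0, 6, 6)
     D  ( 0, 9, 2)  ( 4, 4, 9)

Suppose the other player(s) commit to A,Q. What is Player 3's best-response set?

BR_3 = {Y}

u_3(X vs A,Q) = 3
u_3(Y vs A,Q) = 4
u_3(Z vs A,Q) = 3
max payoff 4 at {Y}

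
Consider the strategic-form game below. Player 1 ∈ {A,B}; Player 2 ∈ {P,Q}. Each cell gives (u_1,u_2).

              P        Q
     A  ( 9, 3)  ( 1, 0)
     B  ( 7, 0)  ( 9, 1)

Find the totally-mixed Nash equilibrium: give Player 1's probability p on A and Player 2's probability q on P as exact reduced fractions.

(p,q) = (1/4, 4/5)

P1 indiff ⇒ q·9+(1-q)·1 = q·7+(1-q)·9 ⇒ q(2) = (1-q)(8) ⇒ q = 4/5
P2 indiff ⇒ p·3+(1-p)·0 = p·0+(1-p)·1 ⇒ p(3) = (1-p)(1) ⇒ p = 1/4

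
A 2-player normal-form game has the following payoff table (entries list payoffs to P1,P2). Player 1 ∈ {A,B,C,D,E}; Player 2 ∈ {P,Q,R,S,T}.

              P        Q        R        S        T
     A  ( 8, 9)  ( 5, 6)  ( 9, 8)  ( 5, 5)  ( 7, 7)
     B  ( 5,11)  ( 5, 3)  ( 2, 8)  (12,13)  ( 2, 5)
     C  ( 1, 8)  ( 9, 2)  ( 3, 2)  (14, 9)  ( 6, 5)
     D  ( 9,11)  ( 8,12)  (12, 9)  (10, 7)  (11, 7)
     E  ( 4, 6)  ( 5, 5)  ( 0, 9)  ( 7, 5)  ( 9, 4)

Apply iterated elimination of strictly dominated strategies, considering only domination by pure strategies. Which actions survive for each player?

P1 drop A (D beats it: P:9>8 Q:8>5 R:12>9 S:10>5 T:11>7)
P1 drop E (D beats it: P:9>4 Q:8>5 R:12>0 S:10>7 T:11>9)
P2 drop R (P beats it: B:11>8 C:8>2 D:11>9)
P2 drop T (P beats it: B:11>5 C:8>5 D:11>7)
P1→{B,C,D} P2→{P,Q,S}

IESDS → P1:{B,C,D} P2:{P,Q,S}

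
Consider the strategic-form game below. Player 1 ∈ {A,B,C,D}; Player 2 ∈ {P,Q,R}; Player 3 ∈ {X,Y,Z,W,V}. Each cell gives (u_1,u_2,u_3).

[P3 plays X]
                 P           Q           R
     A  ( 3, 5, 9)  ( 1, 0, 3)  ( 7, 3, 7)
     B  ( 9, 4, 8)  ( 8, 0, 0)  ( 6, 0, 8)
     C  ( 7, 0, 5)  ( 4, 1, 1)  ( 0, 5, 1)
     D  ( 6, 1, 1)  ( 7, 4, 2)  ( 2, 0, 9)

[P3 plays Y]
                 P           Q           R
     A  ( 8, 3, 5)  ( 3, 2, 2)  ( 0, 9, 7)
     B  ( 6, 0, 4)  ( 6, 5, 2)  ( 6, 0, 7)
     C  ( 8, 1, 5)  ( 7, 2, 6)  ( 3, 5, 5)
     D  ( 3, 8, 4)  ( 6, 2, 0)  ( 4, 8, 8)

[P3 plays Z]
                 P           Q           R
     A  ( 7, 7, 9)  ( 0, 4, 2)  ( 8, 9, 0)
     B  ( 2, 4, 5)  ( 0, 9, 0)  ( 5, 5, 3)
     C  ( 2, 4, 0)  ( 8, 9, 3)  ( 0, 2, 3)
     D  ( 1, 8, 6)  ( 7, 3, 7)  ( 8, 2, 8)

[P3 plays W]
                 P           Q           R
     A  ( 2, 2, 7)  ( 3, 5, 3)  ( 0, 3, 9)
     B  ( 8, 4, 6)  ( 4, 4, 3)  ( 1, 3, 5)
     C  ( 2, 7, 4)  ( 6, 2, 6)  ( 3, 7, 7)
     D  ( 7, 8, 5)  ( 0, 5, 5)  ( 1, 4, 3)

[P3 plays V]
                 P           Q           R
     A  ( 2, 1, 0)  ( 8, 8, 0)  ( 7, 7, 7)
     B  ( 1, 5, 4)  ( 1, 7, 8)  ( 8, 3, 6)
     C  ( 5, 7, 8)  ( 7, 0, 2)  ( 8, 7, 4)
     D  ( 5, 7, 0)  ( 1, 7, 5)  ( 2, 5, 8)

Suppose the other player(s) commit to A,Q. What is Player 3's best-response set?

u_3(X vs A,Q) = 3
u_3(Y vs A,Q) = 2
u_3(Z vs A,Q) = 2
u_3(W vs A,Q) = 3
u_3(V vs A,Q) = 0
max payoff 3 at {X,W}

BR_3 = {X,W}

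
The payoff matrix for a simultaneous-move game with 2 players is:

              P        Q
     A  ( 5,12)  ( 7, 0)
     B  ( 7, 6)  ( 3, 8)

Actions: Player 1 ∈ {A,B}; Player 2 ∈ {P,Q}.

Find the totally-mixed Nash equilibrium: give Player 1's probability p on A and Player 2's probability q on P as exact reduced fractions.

(p,q) = (1/7, 2/3)

P1 indiff ⇒ q·5+(1-q)·7 = q·7+(1-q)·3 ⇒ q(-2) = (1-q)(-4) ⇒ q = 2/3
P2 indiff ⇒ p·12+(1-p)·6 = p·0+(1-p)·8 ⇒ p(12) = (1-p)(2) ⇒ p = 1/7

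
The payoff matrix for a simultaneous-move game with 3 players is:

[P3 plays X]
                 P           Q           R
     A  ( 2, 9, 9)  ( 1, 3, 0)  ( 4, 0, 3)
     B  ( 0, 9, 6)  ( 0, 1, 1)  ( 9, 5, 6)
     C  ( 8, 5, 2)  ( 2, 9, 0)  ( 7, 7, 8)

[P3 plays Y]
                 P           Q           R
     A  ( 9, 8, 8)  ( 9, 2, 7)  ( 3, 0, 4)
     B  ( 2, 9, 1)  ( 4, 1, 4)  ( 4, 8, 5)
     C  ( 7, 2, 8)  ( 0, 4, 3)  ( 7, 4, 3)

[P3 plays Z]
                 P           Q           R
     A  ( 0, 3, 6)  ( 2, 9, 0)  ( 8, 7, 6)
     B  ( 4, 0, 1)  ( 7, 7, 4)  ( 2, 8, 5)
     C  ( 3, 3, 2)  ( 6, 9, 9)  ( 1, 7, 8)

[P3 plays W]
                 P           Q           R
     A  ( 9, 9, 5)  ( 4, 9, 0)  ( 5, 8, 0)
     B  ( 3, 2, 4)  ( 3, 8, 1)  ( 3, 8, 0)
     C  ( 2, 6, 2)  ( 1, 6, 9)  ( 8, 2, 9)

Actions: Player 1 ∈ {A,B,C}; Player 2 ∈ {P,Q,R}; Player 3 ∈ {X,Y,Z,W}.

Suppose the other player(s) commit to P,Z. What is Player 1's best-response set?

P1 best: {B}

u_1(A vs P,Z) = 0
u_1(B vs P,Z) = 4
u_1(C vs P,Z) = 3
max payoff 4 at {B}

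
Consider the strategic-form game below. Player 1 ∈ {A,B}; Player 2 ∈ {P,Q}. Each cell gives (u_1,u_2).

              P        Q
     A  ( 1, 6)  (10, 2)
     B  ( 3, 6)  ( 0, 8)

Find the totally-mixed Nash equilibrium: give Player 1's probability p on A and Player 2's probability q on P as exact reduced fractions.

P1 indiff ⇒ q·1+(1-q)·10 = q·3+(1-q)·0 ⇒ q(-2) = (1-q)(-10) ⇒ q = 5/6
P2 indiff ⇒ p·6+(1-p)·6 = p·2+(1-p)·8 ⇒ p(4) = (1-p)(2) ⇒ p = 1/3

P1 mixes 1/3 on A; P2 mixes 5/6 on P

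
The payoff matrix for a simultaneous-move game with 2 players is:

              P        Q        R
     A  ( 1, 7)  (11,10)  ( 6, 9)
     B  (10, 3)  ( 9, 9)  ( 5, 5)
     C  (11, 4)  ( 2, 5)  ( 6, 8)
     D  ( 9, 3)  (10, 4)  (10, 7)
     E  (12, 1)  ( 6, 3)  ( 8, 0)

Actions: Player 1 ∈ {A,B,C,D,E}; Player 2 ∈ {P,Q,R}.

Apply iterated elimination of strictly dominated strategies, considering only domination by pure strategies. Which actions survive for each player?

P1 drop C (E beats it: P:12>11 Q:6>2 R:8>6)
P2 drop P (Q beats it: A:10>7 B:9>3 D:4>3 E:3>1)
P1 drop B (A beats it: Q:11>9 R:6>5)
P1 drop E (D beats it: Q:10>6 R:10>8)
P1→{A,D} P2→{Q,R}

Remaining: P1:{A,D} P2:{Q,R}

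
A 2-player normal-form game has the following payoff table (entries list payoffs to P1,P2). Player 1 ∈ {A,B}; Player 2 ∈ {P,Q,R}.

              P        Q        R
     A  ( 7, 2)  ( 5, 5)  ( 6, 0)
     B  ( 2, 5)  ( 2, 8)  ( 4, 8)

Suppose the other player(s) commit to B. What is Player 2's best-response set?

u_2(P vs B) = 5
u_2(Q vs B) = 8
u_2(R vs B) = 8
max payoff 8 at {Q,R}

P2 best: {Q,R}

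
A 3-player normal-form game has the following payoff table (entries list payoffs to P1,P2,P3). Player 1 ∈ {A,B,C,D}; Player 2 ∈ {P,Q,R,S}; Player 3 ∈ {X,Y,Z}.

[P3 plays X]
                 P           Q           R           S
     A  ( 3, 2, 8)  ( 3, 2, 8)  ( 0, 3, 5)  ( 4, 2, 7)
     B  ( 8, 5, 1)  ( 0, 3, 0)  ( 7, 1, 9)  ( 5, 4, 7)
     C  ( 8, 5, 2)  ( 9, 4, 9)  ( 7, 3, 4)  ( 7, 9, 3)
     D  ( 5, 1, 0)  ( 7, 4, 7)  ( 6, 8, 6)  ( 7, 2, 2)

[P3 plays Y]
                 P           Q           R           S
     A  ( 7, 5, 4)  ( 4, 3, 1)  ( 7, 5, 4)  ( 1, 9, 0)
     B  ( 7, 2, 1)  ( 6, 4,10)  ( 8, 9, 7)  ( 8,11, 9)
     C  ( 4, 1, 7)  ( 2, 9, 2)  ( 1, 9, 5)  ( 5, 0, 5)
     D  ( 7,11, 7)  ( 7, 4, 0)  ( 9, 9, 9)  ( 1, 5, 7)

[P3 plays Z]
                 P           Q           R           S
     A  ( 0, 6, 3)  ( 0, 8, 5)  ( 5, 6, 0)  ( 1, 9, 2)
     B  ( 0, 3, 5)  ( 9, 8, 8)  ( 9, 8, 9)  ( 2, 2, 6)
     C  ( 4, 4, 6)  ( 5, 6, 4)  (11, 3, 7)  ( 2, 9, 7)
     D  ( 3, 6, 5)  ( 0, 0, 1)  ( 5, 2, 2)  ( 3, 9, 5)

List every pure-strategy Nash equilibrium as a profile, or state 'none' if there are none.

(A,P,X): not NE [P1→C gives 8>3; P2→R gives 3>2]
(A,P,Y): not NE [P2→S gives 9>5; P3→X gives 8>4]
(A,P,Z): not NE [P1→C gives 4>0; P2→S gives 9>6; P3→X gives 8>3]
(A,Q,X): not NE [P1→C gives 9>3; P2→R gives 3>2]
(A,Q,Y): not NE [P1→D gives 7>4; P2→S gives 9>3; P3→X gives 8>1]
(A,Q,Z): not NE [P1→B gives 9>0; P2→S gives 9>8; P3→X gives 8>5]
(A,R,X): not NE [P1→C gives 7>0]
(A,R,Y): not NE [P1→D gives 9>7; P2→S gives 9>5; P3→X gives 5>4]
(A,R,Z): not NE [P1→C gives 11>5; P2→S gives 9>6; P3→X gives 5>0]
(A,S,X): not NE [P1→D gives 7>4; P2→R gives 3>2]
(A,S,Y): not NE [P1→B gives 8>1; P3→X gives 7>0]
(A,S,Z): not NE [P1→D gives 3>1; P3→X gives 7>2]
(B,P,X): not NE [P3→Z gives 5>1]
(B,P,Y): not NE [P2→S gives 11>2; P3→Z gives 5>1]
(B,P,Z): not NE [P1→C gives 4>0; P2→R gives 8>3]
(B,Q,X): not NE [P1→C gives 9>0; P2→P gives 5>3; P3→Y gives 10>0]
(B,Q,Y): not NE [P1→D gives 7>6; P2→S gives 11>4]
(B,Q,Z): not NE [P3→Y gives 10>8]
(B,R,X): not NE [P2→P gives 5>1]
(B,R,Y): not NE [P1→D gives 9>8; P2→S gives 11>9; P3→Z gives 9>7]
(B,R,Z): not NE [P1→C gives 11>9]
(B,S,X): not NE [P1→D gives 7>5; P2→P gives 5>4; P3→Y gives 9>7]
(B,S,Y): NE
(B,S,Z): not NE [P1→D gives 3>2; P2→R gives 8>2; P3→Y gives 9>6]
(C,P,X): not NE [P2→S gives 9>5; P3→Y gives 7>2]
(C,P,Y): not NE [P1→D gives 7>4; P2→R gives 9>1]
(C,P,Z): not NE [P2→S gives 9>4; P3→Y gives 7>6]
(C,Q,X): not NE [P2→S gives 9>4]
(C,Q,Y): not NE [P1→D gives 7>2; P3→X gives 9>2]
(C,Q,Z): not NE [P1→B gives 9>5; P2→S gives 9>6; P3→X gives 9>4]
(C,R,X): not NE [P2→S gives 9>3; P3→Z gives 7>4]
(C,R,Y): not NE [P1→D gives 9>1; P3→Z gives 7>5]
(C,R,Z): not NE [P2→S gives 9>3]
(C,S,X): not NE [P3→Z gives 7>3]
(C,S,Y): not NE [P1→B gives 8>5; P2→R gives 9>0; P3→Z gives 7>5]
(C,S,Z): not NE [P1→D gives 3>2]
(D,P,X): not NE [P1→C gives 8>5; P2→R gives 8>1; P3→Y gives 7>0]
(D,P,Y): NE
(D,P,Z): not NE [P1→C gives 4>3; P2→S gives 9>6; P3→Y gives 7>5]
(D,Q,X): not NE [P1→C gives 9>7; P2→R gives 8>4]
(D,Q,Y): not NE [P2→P gives 11>4; P3→X gives 7>0]
(D,Q,Z): not NE [P1→B gives 9>0; P2→S gives 9>0; P3→X gives 7>1]
(D,R,X): not NE [P1→C gives 7>6; P3→Y gives 9>6]
(D,R,Y): not NE [P2→P gives 11>9]
(D,R,Z): not NE [P1→C gives 11>5; P2→S gives 9>2; P3→Y gives 9>2]
(D,S,X): not NE [P2→R gives 8>2; P3→Y gives 7>2]
(D,S,Y): not NE [P1→B gives 8>1; P2→P gives 11>5]
(D,S,Z): not NE [P3→Y gives 7>5]

PSNE = {(B,S,Y), (D,P,Y)}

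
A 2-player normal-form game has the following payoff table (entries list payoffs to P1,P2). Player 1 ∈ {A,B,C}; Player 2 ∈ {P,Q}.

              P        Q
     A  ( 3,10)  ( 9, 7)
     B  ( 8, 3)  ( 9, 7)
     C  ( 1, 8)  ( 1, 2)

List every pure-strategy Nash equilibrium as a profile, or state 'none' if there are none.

NE set: (B,Q)

(A,P): not NE [P1→B gives 8>3]
(A,Q): not NE [P2→P gives 10>7]
(B,P): not NE [P2→Q gives 7>3]
(B,Q): NE
(C,P): not NE [P1→B gives 8>1]
(C,Q): not NE [P1→B gives 9>1; P2→P gives 8>2]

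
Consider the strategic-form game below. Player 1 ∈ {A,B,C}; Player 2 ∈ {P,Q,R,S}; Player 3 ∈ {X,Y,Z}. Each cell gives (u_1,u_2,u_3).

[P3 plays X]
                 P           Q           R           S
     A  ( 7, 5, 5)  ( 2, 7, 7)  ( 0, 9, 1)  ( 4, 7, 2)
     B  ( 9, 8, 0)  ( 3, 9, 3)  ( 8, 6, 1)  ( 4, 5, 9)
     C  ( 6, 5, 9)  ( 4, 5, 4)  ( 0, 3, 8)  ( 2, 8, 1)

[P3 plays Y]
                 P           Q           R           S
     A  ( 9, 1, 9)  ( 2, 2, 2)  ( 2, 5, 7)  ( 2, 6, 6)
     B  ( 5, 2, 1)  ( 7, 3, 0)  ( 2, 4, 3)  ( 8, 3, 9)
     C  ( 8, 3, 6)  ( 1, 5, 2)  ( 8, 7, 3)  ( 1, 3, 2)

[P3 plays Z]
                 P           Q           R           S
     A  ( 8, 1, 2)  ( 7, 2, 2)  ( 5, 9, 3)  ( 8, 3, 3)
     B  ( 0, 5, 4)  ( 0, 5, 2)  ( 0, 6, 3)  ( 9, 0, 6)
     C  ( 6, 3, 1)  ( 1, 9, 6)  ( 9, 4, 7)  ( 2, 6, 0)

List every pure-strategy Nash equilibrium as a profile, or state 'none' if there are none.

No pure NE.

(A,P,X): not NE [P1→B gives 9>7; P2→R gives 9>5; P3→Y gives 9>5]
(A,P,Y): not NE [P2→S gives 6>1]
(A,P,Z): not NE [P2→R gives 9>1; P3→Y gives 9>2]
(A,Q,X): not NE [P1→C gives 4>2; P2→R gives 9>7]
(A,Q,Y): not NE [P1→B gives 7>2; P2→S gives 6>2; P3→X gives 7>2]
(A,Q,Z): not NE [P2→R gives 9>2; P3→X gives 7>2]
(A,R,X): not NE [P1→B gives 8>0; P3→Y gives 7>1]
(A,R,Y): not NE [P1→C gives 8>2; P2→S gives 6>5]
(A,R,Z): not NE [P1→C gives 9>5; P3→Y gives 7>3]
(A,S,X): not NE [P2→R gives 9>7; P3→Y gives 6>2]
(A,S,Y): not NE [P1→B gives 8>2]
(A,S,Z): not NE [P1→B gives 9>8; P2→R gives 9>3; P3→Y gives 6>3]
(B,P,X): not NE [P2→Q gives 9>8; P3→Z gives 4>0]
(B,P,Y): not NE [P1→A gives 9>5; P2→R gives 4>2; P3→Z gives 4>1]
(B,P,Z): not NE [P1→A gives 8>0; P2→R gives 6>5]
(B,Q,X): not NE [P1→C gives 4>3]
(B,Q,Y): not NE [P2→R gives 4>3; P3→X gives 3>0]
(B,Q,Z): not NE [P1→A gives 7>0; P2→R gives 6>5; P3→X gives 3>2]
(B,R,X): not NE [P2→Q gives 9>6; P3→Z gives 3>1]
(B,R,Y): not NE [P1→C gives 8>2]
(B,R,Z): not NE [P1→C gives 9>0]
(B,S,X): not NE [P2→Q gives 9>5]
(B,S,Y): not NE [P2→R gives 4>3]
(B,S,Z): not NE [P2→R gives 6>0; P3→Y gives 9>6]
(C,P,X): not NE [P1→B gives 9>6; P2→S gives 8>5]
(C,P,Y): not NE [P1→A gives 9>8; P2→R gives 7>3; P3→X gives 9>6]
(C,P,Z): not NE [P1→A gives 8>6; P2→Q gives 9>3; P3→X gives 9>1]
(C,Q,X): not NE [P2→S gives 8>5; P3→Z gives 6>4]
(C,Q,Y): not NE [P1→B gives 7>1; P2→R gives 7>5; P3→Z gives 6>2]
(C,Q,Z): not NE [P1→A gives 7>1]
(C,R,X): not NE [P1→B gives 8>0; P2→S gives 8>3]
(C,R,Y): not NE [P3→X gives 8>3]
(C,R,Z): not NE [P2→Q gives 9>4; P3→X gives 8>7]
(C,S,X): not NE [P1→B gives 4>2; P3→Y gives 2>1]
(C,S,Y): not NE [P1→B gives 8>1; P2→R gives 7>3]
(C,S,Z): not NE [P1→B gives 9>2; P2→Q gives 9>6; P3→Y gives 2>0]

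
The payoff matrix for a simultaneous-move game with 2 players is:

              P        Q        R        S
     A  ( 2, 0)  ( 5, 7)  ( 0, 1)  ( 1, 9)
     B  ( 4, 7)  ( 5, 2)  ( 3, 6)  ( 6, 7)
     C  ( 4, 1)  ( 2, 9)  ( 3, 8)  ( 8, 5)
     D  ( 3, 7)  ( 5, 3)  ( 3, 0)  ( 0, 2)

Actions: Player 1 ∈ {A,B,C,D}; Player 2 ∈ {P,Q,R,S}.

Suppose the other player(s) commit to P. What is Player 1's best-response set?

u_1(A vs P) = 2
u_1(B vs P) = 4
u_1(C vs P) = 4
u_1(D vs P) = 3
max payoff 4 at {B,C}

BR_1 = {B,C}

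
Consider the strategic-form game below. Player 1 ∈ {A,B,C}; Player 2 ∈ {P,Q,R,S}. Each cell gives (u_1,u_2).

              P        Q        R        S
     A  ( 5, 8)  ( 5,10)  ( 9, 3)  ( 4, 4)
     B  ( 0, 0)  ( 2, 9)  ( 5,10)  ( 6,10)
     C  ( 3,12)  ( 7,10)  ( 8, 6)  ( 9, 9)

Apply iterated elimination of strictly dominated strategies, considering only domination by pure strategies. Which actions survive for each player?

Survivors P1:{A,C} P2:{P,Q}

P1 drop B (C beats it: P:3>0 Q:7>2 R:8>5 S:9>6)
P2 drop R (P beats it: A:8>3 C:12>6)
P2 drop S (P beats it: A:8>4 C:12>9)
P1→{A,C} P2→{P,Q}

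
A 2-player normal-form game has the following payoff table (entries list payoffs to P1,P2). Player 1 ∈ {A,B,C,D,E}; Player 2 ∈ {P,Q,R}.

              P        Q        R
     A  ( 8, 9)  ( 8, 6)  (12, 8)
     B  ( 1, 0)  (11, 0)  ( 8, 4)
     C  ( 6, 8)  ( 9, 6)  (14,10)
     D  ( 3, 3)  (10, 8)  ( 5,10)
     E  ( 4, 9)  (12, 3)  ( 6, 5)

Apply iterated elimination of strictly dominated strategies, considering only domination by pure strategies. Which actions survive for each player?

Remaining: P1:{A,C} P2:{P,R}

P1 drop D (E beats it: P:4>3 Q:12>10 R:6>5)
P2 drop Q (R beats it: A:8>6 B:4>0 C:10>6 E:5>3)
P1 drop B (A beats it: P:8>1 R:12>8)
P1 drop E (A beats it: P:8>4 R:12>6)
P1→{A,C} P2→{P,R}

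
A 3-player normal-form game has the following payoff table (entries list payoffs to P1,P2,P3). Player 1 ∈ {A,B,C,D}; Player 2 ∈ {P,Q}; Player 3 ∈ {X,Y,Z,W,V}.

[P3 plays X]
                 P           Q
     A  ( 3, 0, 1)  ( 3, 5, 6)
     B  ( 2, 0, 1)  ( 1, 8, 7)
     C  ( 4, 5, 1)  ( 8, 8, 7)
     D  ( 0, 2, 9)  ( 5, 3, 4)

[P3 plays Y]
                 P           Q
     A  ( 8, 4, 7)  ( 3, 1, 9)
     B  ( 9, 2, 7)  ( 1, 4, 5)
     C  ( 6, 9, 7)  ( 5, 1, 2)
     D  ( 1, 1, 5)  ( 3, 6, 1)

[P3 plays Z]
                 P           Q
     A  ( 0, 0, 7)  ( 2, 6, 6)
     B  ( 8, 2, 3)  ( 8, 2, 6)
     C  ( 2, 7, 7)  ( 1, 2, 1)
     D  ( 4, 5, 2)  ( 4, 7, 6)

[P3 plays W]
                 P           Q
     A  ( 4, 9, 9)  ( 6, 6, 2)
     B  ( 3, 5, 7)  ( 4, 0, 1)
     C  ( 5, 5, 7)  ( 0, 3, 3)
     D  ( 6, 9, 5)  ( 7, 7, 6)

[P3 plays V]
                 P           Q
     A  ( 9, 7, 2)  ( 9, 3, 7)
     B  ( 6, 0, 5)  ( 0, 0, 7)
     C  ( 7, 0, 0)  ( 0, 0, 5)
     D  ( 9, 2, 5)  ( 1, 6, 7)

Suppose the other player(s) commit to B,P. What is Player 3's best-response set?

P3 best: {Y,W}

u_3(X vs B,P) = 1
u_3(Y vs B,P) = 7
u_3(Z vs B,P) = 3
u_3(W vs B,P) = 7
u_3(V vs B,P) = 5
max payoff 7 at {Y,W}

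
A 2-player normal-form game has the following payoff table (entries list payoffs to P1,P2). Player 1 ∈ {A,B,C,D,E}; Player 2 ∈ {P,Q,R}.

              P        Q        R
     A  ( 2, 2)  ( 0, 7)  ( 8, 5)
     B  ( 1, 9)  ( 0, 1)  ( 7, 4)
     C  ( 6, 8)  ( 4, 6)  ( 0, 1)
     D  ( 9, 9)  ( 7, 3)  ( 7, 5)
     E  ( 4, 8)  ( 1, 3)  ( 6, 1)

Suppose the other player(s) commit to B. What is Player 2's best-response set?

u_2(P vs B) = 9
u_2(Q vs B) = 1
u_2(R vs B) = 4
max payoff 9 at {P}

P2 best: {P}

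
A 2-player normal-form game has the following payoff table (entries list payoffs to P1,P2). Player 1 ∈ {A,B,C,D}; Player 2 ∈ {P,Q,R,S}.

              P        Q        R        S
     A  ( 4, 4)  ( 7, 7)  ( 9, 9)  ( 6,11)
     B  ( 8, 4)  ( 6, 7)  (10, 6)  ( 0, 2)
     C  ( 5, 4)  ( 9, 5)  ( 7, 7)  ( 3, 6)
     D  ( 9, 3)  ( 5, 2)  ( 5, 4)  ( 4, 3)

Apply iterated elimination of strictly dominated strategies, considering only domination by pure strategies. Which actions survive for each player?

Remaining: P1:{A,B,C} P2:{Q,R,S}

P2 drop P (R beats it: A:9>4 B:6>4 C:7>4 D:4>3)
P1 drop D (A beats it: Q:7>5 R:9>5 S:6>4)
P1→{A,B,C} P2→{Q,R,S}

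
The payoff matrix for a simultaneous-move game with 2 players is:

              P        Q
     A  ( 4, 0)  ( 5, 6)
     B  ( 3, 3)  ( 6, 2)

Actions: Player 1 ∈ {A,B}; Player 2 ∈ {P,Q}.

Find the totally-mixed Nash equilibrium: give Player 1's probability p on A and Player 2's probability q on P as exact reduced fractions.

P1 mixes 1/7 on A; P2 mixes 1/2 on P

P1 indiff ⇒ q·4+(1-q)·5 = q·3+(1-q)·6 ⇒ q(1) = (1-q)(1) ⇒ q = 1/2
P2 indiff ⇒ p·0+(1-p)·3 = p·6+(1-p)·2 ⇒ p(-6) = (1-p)(-1) ⇒ p = 1/7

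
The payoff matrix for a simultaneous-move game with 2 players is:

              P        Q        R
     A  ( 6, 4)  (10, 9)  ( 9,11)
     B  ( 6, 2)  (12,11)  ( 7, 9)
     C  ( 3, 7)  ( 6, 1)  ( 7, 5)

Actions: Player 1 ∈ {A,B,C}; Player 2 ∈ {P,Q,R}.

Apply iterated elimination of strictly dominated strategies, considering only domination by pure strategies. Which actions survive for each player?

P1 drop C (A beats it: P:6>3 Q:10>6 R:9>7)
P2 drop P (Q beats it: A:9>4 B:11>2)
P1→{A,B} P2→{Q,R}

Survivors P1:{A,B} P2:{Q,R}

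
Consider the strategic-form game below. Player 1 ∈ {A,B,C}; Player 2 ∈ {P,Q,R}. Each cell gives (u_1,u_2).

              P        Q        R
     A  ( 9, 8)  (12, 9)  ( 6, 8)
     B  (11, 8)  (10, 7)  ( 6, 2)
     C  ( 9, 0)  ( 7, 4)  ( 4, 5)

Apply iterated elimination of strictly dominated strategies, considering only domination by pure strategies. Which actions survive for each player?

P1 drop C (B beats it: P:11>9 Q:10>7 R:6>4)
P2 drop R (Q beats it: A:9>8 B:7>2)
P1→{A,B} P2→{P,Q}

Survivors P1:{A,B} P2:{P,Q}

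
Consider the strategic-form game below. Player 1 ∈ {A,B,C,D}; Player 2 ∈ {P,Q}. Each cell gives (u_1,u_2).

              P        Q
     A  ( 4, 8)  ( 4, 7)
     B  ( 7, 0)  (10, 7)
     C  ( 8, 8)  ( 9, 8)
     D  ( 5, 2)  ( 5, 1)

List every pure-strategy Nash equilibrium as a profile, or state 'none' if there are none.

Nash profiles: (B,Q), (C,P)

(A,P): not NE [P1→C gives 8>4]
(A,Q): not NE [P1→B gives 10>4; P2→P gives 8>7]
(B,P): not NE [P1→C gives 8>7; P2→Q gives 7>0]
(B,Q): NE
(C,P): NE
(C,Q): not NE [P1→B gives 10>9]
(D,P): not NE [P1→C gives 8>5]
(D,Q): not NE [P1→B gives 10>5; P2→P gives 2>1]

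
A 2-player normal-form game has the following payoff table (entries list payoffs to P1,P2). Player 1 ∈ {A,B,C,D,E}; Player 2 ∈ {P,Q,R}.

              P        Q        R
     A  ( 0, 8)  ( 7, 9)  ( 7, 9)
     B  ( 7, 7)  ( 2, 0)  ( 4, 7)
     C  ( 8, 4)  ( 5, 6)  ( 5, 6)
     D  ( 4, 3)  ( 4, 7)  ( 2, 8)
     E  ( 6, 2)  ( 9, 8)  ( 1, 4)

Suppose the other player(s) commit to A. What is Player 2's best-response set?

P2 best: {Q,R}

u_2(P vs A) = 8
u_2(Q vs A) = 9
u_2(R vs A) = 9
max payoff 9 at {Q,R}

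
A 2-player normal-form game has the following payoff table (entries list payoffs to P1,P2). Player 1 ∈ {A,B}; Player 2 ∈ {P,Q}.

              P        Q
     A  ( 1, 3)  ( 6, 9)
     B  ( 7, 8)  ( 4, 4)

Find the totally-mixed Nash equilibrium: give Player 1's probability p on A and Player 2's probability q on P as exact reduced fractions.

P1 mixes 2/5 on A; P2 mixes 1/4 on P

P1 indiff ⇒ q·1+(1-q)·6 = q·7+(1-q)·4 ⇒ q(-6) = (1-q)(-2) ⇒ q = 1/4
P2 indiff ⇒ p·3+(1-p)·8 = p·9+(1-p)·4 ⇒ p(-6) = (1-p)(-4) ⇒ p = 2/5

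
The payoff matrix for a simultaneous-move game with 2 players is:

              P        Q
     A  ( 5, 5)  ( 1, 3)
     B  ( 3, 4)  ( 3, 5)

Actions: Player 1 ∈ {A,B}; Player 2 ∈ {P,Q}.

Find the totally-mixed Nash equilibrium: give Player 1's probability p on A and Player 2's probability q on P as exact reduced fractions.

P1 mixes 1/3 on A; P2 mixes 1/2 on P

P1 indiff ⇒ q·5+(1-q)·1 = q·3+(1-q)·3 ⇒ q(2) = (1-q)(2) ⇒ q = 1/2
P2 indiff ⇒ p·5+(1-p)·4 = p·3+(1-p)·5 ⇒ p(2) = (1-p)(1) ⇒ p = 1/3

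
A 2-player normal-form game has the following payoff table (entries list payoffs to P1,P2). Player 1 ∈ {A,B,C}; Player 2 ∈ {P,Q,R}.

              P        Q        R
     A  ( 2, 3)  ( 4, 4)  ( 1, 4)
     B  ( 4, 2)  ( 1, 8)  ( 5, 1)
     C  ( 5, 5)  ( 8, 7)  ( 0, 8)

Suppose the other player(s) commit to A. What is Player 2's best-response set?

BR_2 = {Q,R}

u_2(P vs A) = 3
u_2(Q vs A) = 4
u_2(R vs A) = 4
max payoff 4 at {Q,R}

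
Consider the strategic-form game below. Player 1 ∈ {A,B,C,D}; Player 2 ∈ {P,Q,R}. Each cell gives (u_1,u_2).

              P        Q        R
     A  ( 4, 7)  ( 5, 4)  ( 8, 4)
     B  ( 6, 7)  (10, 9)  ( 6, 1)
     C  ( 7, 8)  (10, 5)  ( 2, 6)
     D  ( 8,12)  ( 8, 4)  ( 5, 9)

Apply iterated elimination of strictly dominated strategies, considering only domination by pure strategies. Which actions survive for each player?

Remaining: P1:{B,C,D} P2:{P,Q}

P2 drop R (P beats it: A:7>4 B:7>1 C:8>6 D:12>9)
P1 drop A (B beats it: P:6>4 Q:10>5)
P1→{B,C,D} P2→{P,Q}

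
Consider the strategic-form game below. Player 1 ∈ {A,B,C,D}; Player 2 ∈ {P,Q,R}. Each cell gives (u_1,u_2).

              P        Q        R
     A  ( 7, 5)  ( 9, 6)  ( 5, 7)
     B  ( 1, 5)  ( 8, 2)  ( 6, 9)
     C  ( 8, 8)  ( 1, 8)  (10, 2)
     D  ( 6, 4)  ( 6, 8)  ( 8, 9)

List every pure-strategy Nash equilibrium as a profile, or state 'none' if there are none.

NE set: (C,P)

(A,P): not NE [P1→C gives 8>7; P2→R gives 7>5]
(A,Q): not NE [P2→R gives 7>6]
(A,R): not NE [P1→C gives 10>5]
(B,P): not NE [P1→C gives 8>1; P2→R gives 9>5]
(B,Q): not NE [P1→A gives 9>8; P2→R gives 9>2]
(B,R): not NE [P1→C gives 10>6]
(C,P): NE
(C,Q): not NE [P1→A gives 9>1]
(C,R): not NE [P2→Q gives 8>2]
(D,P): not NE [P1→C gives 8>6; P2→R gives 9>4]
(D,Q): not NE [P1→A gives 9>6; P2→R gives 9>8]
(D,R): not NE [P1→C gives 10>8]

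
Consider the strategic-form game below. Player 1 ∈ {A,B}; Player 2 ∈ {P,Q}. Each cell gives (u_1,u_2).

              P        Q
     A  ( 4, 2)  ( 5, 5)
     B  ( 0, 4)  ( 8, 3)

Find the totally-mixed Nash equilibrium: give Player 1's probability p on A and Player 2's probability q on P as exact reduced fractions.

P1 indiff ⇒ q·4+(1-q)·5 = q·0+(1-q)·8 ⇒ q(4) = (1-q)(3) ⇒ q = 3/7
P2 indiff ⇒ p·2+(1-p)·4 = p·5+(1-p)·3 ⇒ p(-3) = (1-p)(-1) ⇒ p = 1/4

p=1/4, q=3/7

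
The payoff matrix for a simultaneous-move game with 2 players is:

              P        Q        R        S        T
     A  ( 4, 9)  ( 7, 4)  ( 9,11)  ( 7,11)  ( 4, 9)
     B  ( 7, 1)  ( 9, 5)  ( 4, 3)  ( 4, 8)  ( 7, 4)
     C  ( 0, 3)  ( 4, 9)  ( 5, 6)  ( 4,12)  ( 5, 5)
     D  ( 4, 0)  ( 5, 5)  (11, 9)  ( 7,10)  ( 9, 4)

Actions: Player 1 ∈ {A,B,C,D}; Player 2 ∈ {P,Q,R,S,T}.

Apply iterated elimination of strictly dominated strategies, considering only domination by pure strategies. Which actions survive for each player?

IESDS → P1:{A,D} P2:{R,S}

P1 drop C (D beats it: P:4>0 Q:5>4 R:11>5 S:7>4 T:9>5)
P2 drop P (R beats it: A:11>9 B:3>1 D:9>0)
P2 drop Q (S beats it: A:11>4 B:8>5 D:10>5)
P1 drop B (D beats it: R:11>4 S:7>4 T:9>7)
P2 drop T (R beats it: A:11>9 D:9>4)
P1→{A,D} P2→{R,S}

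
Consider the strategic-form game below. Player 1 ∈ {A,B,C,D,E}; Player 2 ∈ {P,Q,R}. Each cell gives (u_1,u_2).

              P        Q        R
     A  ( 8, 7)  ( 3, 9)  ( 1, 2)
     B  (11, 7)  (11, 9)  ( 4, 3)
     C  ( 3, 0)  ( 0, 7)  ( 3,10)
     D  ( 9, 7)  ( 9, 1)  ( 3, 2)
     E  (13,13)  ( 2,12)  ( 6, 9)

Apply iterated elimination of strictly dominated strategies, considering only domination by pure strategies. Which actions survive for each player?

IESDS → P1:{B,E} P2:{P,Q}

P1 drop A (B beats it: P:11>8 Q:11>3 R:4>1)
P1 drop C (B beats it: P:11>3 Q:11>0 R:4>3)
P1 drop D (B beats it: P:11>9 Q:11>9 R:4>3)
P2 drop R (P beats it: B:7>3 E:13>9)
P1→{B,E} P2→{P,Q}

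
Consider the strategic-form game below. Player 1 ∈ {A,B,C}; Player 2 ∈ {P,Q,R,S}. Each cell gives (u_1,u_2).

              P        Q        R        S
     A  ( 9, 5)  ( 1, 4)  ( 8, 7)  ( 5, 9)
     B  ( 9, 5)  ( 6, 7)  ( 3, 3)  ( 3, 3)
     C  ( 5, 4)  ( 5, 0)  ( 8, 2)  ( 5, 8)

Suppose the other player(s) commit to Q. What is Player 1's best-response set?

argmax u_1 = {B}

u_1(A vs Q) = 1
u_1(B vs Q) = 6
u_1(C vs Q) = 5
max payoff 6 at {B}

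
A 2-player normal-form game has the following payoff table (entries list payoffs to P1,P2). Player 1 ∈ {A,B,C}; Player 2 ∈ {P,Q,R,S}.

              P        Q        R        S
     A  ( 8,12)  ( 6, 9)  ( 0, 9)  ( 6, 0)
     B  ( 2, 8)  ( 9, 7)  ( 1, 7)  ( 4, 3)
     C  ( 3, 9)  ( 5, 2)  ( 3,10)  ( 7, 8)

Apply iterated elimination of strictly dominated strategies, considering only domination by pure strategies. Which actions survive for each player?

IESDS → P1:{A,C} P2:{P,R}

P2 drop Q (P beats it: A:12>9 B:8>7 C:9>2)
P1 drop B (C beats it: P:3>2 R:3>1 S:7>4)
P2 drop S (P beats it: A:12>0 C:9>8)
P1→{A,C} P2→{P,R}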